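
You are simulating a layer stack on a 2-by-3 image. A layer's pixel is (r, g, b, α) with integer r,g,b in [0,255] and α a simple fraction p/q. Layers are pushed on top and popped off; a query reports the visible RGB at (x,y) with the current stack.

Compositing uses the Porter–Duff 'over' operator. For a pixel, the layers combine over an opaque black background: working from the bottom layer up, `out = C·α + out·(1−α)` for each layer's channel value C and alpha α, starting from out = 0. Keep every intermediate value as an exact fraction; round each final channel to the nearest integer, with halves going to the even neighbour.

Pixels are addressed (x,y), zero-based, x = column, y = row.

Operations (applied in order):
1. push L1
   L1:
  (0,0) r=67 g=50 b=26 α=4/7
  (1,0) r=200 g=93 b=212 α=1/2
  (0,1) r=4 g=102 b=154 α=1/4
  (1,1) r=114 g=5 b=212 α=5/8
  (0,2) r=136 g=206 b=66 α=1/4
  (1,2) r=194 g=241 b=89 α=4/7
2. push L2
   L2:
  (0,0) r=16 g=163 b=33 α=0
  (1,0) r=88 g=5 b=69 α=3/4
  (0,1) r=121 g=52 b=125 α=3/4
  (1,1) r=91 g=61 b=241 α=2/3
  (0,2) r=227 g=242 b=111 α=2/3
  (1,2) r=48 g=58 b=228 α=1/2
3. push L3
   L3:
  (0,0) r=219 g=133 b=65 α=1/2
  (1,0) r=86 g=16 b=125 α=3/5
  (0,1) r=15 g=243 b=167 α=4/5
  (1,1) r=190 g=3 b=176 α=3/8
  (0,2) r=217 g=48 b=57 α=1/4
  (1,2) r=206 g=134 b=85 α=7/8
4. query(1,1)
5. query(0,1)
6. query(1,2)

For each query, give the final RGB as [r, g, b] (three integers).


query (1,1) [L1,L2,L3] — begin 0,0,0
L1 α=5/8: [285/4, 25/8, 265/2]
L2 α=2/3: [1013/12, 1001/24, 1229/6]
L3 α=3/8: [11905/96, 5221/192, 9313/48]
rounded: [124, 27, 194]

(0,1) stack=L1,L2,L3; from [0,0,0]:
+L1 (α=1/4) → [1, 51/2, 77/2]
+L2 (α=3/4) → [91, 363/8, 827/8]
+L3 (α=4/5) → [151/5, 8139/40, 6171/40]
= [30, 203, 154]

(1,2) stack=L1,L2,L3; from [0,0,0]:
L1 α=4/7: [776/7, 964/7, 356/7]
L2 α=1/2: [556/7, 685/7, 976/7]
L3 α=7/8: [5325/28, 7251/56, 5141/56]
= [190, 129, 92]


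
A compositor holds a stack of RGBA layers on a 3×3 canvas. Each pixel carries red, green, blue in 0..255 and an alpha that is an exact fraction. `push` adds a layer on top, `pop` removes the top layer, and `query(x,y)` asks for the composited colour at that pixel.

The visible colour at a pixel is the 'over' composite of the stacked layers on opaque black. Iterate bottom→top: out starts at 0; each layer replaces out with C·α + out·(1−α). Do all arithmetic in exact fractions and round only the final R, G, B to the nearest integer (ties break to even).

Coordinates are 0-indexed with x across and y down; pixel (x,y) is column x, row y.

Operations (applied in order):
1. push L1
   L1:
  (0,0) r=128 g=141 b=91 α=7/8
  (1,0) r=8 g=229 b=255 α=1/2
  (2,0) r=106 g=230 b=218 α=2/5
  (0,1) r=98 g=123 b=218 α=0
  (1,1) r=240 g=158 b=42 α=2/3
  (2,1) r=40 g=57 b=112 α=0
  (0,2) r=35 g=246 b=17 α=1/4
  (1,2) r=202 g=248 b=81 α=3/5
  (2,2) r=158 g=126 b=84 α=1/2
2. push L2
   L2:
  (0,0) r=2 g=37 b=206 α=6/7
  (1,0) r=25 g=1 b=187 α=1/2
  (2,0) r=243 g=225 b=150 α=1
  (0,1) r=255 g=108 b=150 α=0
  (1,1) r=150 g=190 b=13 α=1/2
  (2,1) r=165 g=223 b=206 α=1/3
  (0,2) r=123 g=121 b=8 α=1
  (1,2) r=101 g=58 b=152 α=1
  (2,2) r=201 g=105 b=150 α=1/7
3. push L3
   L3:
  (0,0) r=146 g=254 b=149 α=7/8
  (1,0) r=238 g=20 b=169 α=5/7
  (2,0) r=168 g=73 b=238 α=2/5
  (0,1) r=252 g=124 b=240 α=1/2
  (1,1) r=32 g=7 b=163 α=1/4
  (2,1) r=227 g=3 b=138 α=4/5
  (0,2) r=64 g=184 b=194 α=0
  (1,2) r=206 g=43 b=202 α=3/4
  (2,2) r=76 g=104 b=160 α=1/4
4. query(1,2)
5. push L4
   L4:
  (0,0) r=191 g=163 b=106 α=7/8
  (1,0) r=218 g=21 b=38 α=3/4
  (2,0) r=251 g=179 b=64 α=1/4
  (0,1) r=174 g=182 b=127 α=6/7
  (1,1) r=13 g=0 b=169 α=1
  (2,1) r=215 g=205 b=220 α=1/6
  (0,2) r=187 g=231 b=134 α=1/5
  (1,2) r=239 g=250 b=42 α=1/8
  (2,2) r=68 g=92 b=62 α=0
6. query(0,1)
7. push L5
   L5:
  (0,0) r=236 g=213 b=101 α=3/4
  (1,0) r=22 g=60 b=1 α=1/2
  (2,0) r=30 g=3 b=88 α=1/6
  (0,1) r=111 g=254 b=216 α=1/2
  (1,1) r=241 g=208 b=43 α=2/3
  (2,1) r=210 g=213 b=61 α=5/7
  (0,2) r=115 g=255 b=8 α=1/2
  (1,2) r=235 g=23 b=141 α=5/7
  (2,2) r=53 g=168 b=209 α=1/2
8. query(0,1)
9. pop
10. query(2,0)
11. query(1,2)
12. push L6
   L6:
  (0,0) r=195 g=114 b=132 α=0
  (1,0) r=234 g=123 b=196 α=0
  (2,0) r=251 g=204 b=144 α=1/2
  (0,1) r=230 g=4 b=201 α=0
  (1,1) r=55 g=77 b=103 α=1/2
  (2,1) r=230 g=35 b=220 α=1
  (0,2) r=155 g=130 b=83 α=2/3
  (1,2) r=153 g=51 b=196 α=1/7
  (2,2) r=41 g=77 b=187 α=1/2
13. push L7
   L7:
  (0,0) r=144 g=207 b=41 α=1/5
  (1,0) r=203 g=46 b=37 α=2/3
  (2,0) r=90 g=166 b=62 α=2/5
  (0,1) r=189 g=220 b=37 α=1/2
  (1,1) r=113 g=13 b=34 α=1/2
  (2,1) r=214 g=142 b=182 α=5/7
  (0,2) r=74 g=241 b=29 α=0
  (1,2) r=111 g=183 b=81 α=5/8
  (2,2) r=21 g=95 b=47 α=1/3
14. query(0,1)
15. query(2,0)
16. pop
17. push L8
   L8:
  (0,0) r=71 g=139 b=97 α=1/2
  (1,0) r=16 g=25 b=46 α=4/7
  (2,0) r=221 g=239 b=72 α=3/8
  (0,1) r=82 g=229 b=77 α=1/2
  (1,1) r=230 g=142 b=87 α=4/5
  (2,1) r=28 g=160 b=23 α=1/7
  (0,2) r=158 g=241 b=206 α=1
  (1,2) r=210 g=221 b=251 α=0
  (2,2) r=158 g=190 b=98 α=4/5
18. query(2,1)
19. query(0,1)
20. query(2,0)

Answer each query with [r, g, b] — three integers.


query (1,2) [L1,L2,L3] — begin 0,0,0
after L1 α=3/5: [606/5, 744/5, 243/5]
after L2 α=1: [101, 58, 152]
after L3 α=3/4: [719/4, 187/4, 379/2]
= [180, 47, 190]

at x=0,y=1 over L1,L2,L3,L4:
L1 α=0: [0, 0, 0]
L2 α=0: [0, 0, 0]
L3 α=1/2: [126, 62, 120]
L4 α=6/7: [1170/7, 1154/7, 126]
= [167, 165, 126]

at x=0,y=1 over L1,L2,L3,L4,L5:
L1 α=0: [0, 0, 0]
L2 α=0: [0, 0, 0]
L3 α=1/2: [126, 62, 120]
L4 α=6/7: [1170/7, 1154/7, 126]
L5 α=1/2: [1947/14, 1466/7, 171]
→ [139, 209, 171]

at x=2,y=0 over L1,L2,L3,L4:
L1 α=2/5: [212/5, 92, 436/5]
L2 α=1: [243, 225, 150]
L3 α=2/5: [213, 821/5, 926/5]
L4 α=1/4: [445/2, 1679/10, 1549/10]
rounded: [222, 168, 155]

at x=1,y=2 over L1,L2,L3,L4:
after L1 α=3/5: [606/5, 744/5, 243/5]
after L2 α=1: [101, 58, 152]
after L3 α=3/4: [719/4, 187/4, 379/2]
after L4 α=1/8: [5989/32, 2309/32, 2737/16]
rounded: [187, 72, 171]

at x=0,y=1 over L1,L2,L3,L4,L6,L7:
L1 α=0: [0, 0, 0]
L2 α=0: [0, 0, 0]
L3 α=1/2: [126, 62, 120]
L4 α=6/7: [1170/7, 1154/7, 126]
L6 α=0: [1170/7, 1154/7, 126]
L7 α=1/2: [2493/14, 1347/7, 163/2]
→ [178, 192, 82]

query (2,0) [L1,L2,L3,L4,L6,L7] — begin 0,0,0
L1 α=2/5: [212/5, 92, 436/5]
L2 α=1: [243, 225, 150]
L3 α=2/5: [213, 821/5, 926/5]
L4 α=1/4: [445/2, 1679/10, 1549/10]
L6 α=1/2: [947/4, 3719/20, 2989/20]
L7 α=2/5: [3561/20, 17797/100, 11447/100]
= [178, 178, 114]

(2,1) stack=L1,L2,L3,L4,L6,L8; from [0,0,0]:
L1 α=0: [0, 0, 0]
L2 α=1/3: [55, 223/3, 206/3]
L3 α=4/5: [963/5, 259/15, 1862/15]
L4 α=1/6: [589/3, 437/9, 1261/9]
L6 α=1: [230, 35, 220]
L8 α=1/7: [1408/7, 370/7, 1343/7]
→ [201, 53, 192]

at x=0,y=1 over L1,L2,L3,L4,L6,L8:
L1 α=0: [0, 0, 0]
L2 α=0: [0, 0, 0]
L3 α=1/2: [126, 62, 120]
L4 α=6/7: [1170/7, 1154/7, 126]
L6 α=0: [1170/7, 1154/7, 126]
L8 α=1/2: [872/7, 2757/14, 203/2]
= [125, 197, 102]

(2,0) stack=L1,L2,L3,L4,L6,L8; from [0,0,0]:
after L1 α=2/5: [212/5, 92, 436/5]
after L2 α=1: [243, 225, 150]
after L3 α=2/5: [213, 821/5, 926/5]
after L4 α=1/4: [445/2, 1679/10, 1549/10]
after L6 α=1/2: [947/4, 3719/20, 2989/20]
after L8 α=3/8: [7387/32, 6587/32, 3853/32]
→ [231, 206, 120]


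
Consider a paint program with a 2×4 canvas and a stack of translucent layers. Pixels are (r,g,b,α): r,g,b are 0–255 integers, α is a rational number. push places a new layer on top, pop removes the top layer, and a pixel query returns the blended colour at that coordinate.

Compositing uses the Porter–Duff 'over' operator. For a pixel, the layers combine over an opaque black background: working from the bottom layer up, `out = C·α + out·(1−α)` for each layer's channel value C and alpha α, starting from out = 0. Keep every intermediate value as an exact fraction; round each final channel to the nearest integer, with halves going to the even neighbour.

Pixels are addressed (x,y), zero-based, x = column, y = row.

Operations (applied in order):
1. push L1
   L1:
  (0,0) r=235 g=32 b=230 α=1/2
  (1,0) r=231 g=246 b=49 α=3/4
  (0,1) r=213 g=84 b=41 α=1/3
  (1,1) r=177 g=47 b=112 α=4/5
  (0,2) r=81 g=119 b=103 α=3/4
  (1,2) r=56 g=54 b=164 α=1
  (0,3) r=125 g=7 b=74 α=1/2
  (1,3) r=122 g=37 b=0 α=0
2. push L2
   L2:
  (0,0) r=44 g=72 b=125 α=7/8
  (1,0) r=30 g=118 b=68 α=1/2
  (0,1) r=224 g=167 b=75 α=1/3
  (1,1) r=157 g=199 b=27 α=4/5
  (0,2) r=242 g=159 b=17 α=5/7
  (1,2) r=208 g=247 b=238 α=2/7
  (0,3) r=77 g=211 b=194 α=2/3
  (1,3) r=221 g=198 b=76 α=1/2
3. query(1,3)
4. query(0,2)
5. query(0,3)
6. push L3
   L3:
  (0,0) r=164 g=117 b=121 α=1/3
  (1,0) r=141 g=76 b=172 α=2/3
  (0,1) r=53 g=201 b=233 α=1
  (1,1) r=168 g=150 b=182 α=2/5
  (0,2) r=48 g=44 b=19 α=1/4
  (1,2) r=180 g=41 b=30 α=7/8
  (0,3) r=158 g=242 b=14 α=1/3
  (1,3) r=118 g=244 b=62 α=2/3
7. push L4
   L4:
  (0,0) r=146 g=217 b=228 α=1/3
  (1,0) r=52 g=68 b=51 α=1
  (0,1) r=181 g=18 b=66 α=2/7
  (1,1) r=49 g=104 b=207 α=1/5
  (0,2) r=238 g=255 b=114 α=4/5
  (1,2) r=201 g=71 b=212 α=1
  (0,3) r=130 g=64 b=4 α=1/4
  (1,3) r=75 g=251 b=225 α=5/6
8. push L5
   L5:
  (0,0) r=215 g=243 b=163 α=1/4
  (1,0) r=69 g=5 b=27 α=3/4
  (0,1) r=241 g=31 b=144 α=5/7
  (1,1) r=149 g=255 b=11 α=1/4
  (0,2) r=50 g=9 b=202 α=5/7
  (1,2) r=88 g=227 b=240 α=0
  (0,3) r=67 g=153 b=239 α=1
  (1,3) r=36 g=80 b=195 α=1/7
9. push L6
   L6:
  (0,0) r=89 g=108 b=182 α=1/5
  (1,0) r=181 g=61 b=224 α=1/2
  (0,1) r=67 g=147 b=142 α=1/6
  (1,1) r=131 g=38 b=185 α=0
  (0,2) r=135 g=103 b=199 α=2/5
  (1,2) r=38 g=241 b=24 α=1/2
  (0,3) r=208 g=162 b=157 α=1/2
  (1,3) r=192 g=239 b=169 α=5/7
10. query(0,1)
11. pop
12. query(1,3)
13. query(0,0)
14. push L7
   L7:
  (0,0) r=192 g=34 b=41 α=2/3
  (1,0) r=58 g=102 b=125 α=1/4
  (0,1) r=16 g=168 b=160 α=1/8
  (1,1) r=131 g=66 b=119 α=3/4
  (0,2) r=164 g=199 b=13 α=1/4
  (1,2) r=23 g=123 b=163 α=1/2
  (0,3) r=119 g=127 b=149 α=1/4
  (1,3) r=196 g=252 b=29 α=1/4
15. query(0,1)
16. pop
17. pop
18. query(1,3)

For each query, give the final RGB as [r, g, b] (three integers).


at x=1,y=3 over L1,L2:
+L1 (α=0) → [0, 0, 0]
+L2 (α=1/2) → [221/2, 99, 38]
= [110, 99, 38]

at x=0,y=2 over L1,L2:
after L1 α=3/4: [243/4, 357/4, 309/4]
after L2 α=5/7: [2663/14, 1947/14, 479/14]
rounded: [190, 139, 34]

query (0,3) [L1,L2] — begin 0,0,0
after L1 α=1/2: [125/2, 7/2, 37]
after L2 α=2/3: [433/6, 851/6, 425/3]
= [72, 142, 142]

(0,1) stack=L1,L2,L3,L4,L5,L6; from [0,0,0]:
+L1 (α=1/3) → [71, 28, 41/3]
+L2 (α=1/3) → [122, 223/3, 307/9]
+L3 (α=1) → [53, 201, 233]
+L4 (α=2/7) → [627/7, 1041/7, 1297/7]
+L5 (α=5/7) → [9689/49, 3167/49, 7634/49]
+L6 (α=1/6) → [25864/147, 11519/147, 22564/147]
rounded: [176, 78, 153]

at x=1,y=3 over L1,L2,L3,L4,L5:
L1 α=0: [0, 0, 0]
L2 α=1/2: [221/2, 99, 38]
L3 α=2/3: [231/2, 587/3, 54]
L4 α=5/6: [327/4, 2176/9, 393/2]
L5 α=1/7: [1053/14, 656/3, 1374/7]
→ [75, 219, 196]

at x=0,y=0 over L1,L2,L3,L4,L5:
after L1 α=1/2: [235/2, 16, 115]
after L2 α=7/8: [851/16, 65, 495/4]
after L3 α=1/3: [721/8, 247/3, 737/6]
after L4 α=1/3: [435/4, 1145/9, 1421/9]
after L5 α=1/4: [2165/16, 937/6, 955/6]
= [135, 156, 159]

at x=0,y=1 over L1,L2,L3,L4,L5,L7:
L1 α=1/3: [71, 28, 41/3]
L2 α=1/3: [122, 223/3, 307/9]
L3 α=1: [53, 201, 233]
L4 α=2/7: [627/7, 1041/7, 1297/7]
L5 α=5/7: [9689/49, 3167/49, 7634/49]
L7 α=1/8: [9801/56, 4343/56, 4377/28]
= [175, 78, 156]

at x=1,y=3 over L1,L2,L3,L4:
L1 α=0: [0, 0, 0]
L2 α=1/2: [221/2, 99, 38]
L3 α=2/3: [231/2, 587/3, 54]
L4 α=5/6: [327/4, 2176/9, 393/2]
rounded: [82, 242, 196]


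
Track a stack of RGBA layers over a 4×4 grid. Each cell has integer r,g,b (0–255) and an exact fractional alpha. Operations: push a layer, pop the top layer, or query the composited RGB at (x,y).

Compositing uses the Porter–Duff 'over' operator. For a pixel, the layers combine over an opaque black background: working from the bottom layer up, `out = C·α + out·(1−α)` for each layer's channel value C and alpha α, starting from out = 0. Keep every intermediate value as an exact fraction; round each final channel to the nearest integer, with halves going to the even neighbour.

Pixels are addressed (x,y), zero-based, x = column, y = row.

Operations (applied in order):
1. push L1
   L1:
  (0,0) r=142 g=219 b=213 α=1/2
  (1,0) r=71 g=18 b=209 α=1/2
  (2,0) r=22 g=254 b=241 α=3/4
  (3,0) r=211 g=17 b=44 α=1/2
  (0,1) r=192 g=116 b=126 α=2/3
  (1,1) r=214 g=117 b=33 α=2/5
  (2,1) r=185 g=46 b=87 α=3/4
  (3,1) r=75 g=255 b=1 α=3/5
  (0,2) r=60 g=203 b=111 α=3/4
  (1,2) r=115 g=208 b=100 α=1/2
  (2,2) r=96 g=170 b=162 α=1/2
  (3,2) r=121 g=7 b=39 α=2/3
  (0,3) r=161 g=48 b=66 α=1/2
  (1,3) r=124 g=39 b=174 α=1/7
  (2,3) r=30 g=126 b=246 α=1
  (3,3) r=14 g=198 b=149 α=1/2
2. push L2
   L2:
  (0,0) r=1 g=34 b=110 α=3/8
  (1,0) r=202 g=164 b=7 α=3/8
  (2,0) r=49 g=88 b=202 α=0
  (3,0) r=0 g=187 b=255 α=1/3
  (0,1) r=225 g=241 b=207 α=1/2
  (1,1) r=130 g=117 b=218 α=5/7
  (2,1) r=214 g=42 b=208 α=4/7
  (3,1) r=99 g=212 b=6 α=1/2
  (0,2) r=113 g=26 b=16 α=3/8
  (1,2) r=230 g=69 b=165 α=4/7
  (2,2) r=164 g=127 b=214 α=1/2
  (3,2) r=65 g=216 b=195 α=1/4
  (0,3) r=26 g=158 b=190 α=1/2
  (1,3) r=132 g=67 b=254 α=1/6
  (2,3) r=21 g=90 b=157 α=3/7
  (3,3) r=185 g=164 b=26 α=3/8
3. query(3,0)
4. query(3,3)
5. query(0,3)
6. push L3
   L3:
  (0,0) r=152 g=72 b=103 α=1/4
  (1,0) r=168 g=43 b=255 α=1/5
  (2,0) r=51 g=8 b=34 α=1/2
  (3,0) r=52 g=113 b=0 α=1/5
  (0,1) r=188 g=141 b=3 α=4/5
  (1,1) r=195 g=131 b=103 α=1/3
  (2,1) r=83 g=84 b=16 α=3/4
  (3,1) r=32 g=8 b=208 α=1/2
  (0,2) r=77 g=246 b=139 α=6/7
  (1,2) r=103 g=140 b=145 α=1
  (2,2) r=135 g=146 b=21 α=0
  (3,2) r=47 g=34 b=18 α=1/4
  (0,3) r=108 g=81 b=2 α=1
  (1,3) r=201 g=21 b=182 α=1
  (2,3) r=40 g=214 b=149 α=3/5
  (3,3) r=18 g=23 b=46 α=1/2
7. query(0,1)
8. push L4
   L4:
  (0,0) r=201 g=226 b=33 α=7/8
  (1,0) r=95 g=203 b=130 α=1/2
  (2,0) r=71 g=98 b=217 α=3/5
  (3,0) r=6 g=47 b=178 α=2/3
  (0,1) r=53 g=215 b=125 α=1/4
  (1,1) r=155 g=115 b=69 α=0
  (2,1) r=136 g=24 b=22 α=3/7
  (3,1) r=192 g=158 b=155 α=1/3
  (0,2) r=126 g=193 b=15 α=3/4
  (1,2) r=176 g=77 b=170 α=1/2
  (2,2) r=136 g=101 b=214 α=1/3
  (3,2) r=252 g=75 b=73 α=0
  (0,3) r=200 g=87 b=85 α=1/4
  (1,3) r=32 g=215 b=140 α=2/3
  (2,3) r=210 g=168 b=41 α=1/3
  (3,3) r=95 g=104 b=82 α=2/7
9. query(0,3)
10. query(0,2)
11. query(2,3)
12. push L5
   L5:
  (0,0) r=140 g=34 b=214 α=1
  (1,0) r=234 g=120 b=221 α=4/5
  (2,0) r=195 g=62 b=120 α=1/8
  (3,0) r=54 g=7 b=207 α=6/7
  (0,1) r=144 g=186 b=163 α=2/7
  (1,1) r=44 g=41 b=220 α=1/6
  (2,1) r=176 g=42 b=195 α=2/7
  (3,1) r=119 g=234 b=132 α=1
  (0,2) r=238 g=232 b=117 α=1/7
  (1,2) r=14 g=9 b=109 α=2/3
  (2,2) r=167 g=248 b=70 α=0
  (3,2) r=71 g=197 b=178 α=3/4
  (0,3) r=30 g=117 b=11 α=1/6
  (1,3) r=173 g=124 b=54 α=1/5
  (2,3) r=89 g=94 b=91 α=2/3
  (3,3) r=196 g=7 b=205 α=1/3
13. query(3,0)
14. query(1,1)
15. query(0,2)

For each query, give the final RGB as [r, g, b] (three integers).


(3,0) stack=L1,L2; from [0,0,0]:
after L1 α=1/2: [211/2, 17/2, 22]
after L2 α=1/3: [211/3, 68, 299/3]
= [70, 68, 100]

query (3,3) [L1,L2] — begin 0,0,0
L1 α=1/2: [7, 99, 149/2]
L2 α=3/8: [295/4, 987/8, 901/16]
= [74, 123, 56]

(0,3) stack=L1,L2; from [0,0,0]:
L1 α=1/2: [161/2, 24, 33]
L2 α=1/2: [213/4, 91, 223/2]
rounded: [53, 91, 112]

query (0,1) [L1,L2,L3] — begin 0,0,0
L1 α=2/3: [128, 232/3, 84]
L2 α=1/2: [353/2, 955/6, 291/2]
L3 α=4/5: [1857/10, 4339/30, 63/2]
rounded: [186, 145, 32]

(0,3) stack=L1,L2,L3,L4; from [0,0,0]:
L1 α=1/2: [161/2, 24, 33]
L2 α=1/2: [213/4, 91, 223/2]
L3 α=1: [108, 81, 2]
L4 α=1/4: [131, 165/2, 91/4]
→ [131, 82, 23]

query (0,2) [L1,L2,L3,L4] — begin 0,0,0
after L1 α=3/4: [45, 609/4, 333/4]
after L2 α=3/8: [141/2, 3357/32, 1857/32]
after L3 α=6/7: [1065/14, 7227/32, 28545/224]
after L4 α=3/4: [6357/56, 25755/128, 38625/896]
→ [114, 201, 43]

at x=2,y=3 over L1,L2,L3,L4:
L1 α=1: [30, 126, 246]
L2 α=3/7: [183/7, 774/7, 1455/7]
L3 α=3/5: [1206/35, 6042/35, 6039/35]
L4 α=1/3: [3254/35, 5988/35, 13513/105]
→ [93, 171, 129]

query (3,0) [L1,L2,L3,L4,L5] — begin 0,0,0
+L1 (α=1/2) → [211/2, 17/2, 22]
+L2 (α=1/3) → [211/3, 68, 299/3]
+L3 (α=1/5) → [200/3, 77, 1196/15]
+L4 (α=2/3) → [236/9, 57, 6536/45]
+L5 (α=6/7) → [3152/63, 99/7, 8918/45]
= [50, 14, 198]

(1,1) stack=L1,L2,L3,L4,L5; from [0,0,0]:
after L1 α=2/5: [428/5, 234/5, 66/5]
after L2 α=5/7: [4106/35, 3393/35, 5582/35]
after L3 α=1/3: [15037/105, 11371/105, 4923/35]
after L4 α=0: [15037/105, 11371/105, 4923/35]
after L5 α=1/6: [15961/126, 6116/63, 6463/42]
= [127, 97, 154]

query (0,2) [L1,L2,L3,L4,L5] — begin 0,0,0
L1 α=3/4: [45, 609/4, 333/4]
L2 α=3/8: [141/2, 3357/32, 1857/32]
L3 α=6/7: [1065/14, 7227/32, 28545/224]
L4 α=3/4: [6357/56, 25755/128, 38625/896]
L5 α=1/7: [25735/196, 13159/64, 168291/3136]
rounded: [131, 206, 54]


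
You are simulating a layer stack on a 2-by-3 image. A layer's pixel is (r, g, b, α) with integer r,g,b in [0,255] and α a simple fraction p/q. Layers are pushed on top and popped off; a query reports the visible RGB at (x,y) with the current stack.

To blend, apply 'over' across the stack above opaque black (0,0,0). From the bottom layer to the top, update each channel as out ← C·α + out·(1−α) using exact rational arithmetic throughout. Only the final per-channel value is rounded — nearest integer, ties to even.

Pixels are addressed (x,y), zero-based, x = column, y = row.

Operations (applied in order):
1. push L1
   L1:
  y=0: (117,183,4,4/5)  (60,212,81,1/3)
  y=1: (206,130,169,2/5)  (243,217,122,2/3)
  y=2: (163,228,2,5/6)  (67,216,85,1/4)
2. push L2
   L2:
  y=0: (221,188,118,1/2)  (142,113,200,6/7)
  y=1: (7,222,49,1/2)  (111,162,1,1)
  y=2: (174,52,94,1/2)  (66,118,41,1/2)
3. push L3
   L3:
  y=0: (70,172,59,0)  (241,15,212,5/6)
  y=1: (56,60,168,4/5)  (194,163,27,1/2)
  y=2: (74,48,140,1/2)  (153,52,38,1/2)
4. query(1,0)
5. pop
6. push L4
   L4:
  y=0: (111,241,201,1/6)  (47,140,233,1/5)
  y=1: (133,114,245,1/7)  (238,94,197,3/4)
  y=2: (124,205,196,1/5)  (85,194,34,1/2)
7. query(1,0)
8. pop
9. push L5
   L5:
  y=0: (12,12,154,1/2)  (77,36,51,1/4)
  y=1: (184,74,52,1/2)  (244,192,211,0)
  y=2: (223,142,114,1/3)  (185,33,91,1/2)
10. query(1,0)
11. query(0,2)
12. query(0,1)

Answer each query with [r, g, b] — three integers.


at x=1,y=0 over L1,L2,L3:
L1 α=1/3: [20, 212/3, 27]
L2 α=6/7: [872/7, 2246/21, 1227/7]
L3 α=5/6: [9307/42, 3821/126, 8647/42]
→ [222, 30, 206]

at x=1,y=0 over L1,L2,L4:
after L1 α=1/3: [20, 212/3, 27]
after L2 α=6/7: [872/7, 2246/21, 1227/7]
after L4 α=1/5: [3817/35, 11924/105, 6539/35]
= [109, 114, 187]

query (1,0) [L1,L2,L5] — begin 0,0,0
+L1 (α=1/3) → [20, 212/3, 27]
+L2 (α=6/7) → [872/7, 2246/21, 1227/7]
+L5 (α=1/4) → [3155/28, 1249/14, 2019/14]
rounded: [113, 89, 144]

query (0,2) [L1,L2,L5] — begin 0,0,0
L1 α=5/6: [815/6, 190, 5/3]
L2 α=1/2: [1859/12, 121, 287/6]
L5 α=1/3: [3197/18, 128, 629/9]
= [178, 128, 70]

at x=0,y=1 over L1,L2,L5:
+L1 (α=2/5) → [412/5, 52, 338/5]
+L2 (α=1/2) → [447/10, 137, 583/10]
+L5 (α=1/2) → [2287/20, 211/2, 1103/20]
→ [114, 106, 55]


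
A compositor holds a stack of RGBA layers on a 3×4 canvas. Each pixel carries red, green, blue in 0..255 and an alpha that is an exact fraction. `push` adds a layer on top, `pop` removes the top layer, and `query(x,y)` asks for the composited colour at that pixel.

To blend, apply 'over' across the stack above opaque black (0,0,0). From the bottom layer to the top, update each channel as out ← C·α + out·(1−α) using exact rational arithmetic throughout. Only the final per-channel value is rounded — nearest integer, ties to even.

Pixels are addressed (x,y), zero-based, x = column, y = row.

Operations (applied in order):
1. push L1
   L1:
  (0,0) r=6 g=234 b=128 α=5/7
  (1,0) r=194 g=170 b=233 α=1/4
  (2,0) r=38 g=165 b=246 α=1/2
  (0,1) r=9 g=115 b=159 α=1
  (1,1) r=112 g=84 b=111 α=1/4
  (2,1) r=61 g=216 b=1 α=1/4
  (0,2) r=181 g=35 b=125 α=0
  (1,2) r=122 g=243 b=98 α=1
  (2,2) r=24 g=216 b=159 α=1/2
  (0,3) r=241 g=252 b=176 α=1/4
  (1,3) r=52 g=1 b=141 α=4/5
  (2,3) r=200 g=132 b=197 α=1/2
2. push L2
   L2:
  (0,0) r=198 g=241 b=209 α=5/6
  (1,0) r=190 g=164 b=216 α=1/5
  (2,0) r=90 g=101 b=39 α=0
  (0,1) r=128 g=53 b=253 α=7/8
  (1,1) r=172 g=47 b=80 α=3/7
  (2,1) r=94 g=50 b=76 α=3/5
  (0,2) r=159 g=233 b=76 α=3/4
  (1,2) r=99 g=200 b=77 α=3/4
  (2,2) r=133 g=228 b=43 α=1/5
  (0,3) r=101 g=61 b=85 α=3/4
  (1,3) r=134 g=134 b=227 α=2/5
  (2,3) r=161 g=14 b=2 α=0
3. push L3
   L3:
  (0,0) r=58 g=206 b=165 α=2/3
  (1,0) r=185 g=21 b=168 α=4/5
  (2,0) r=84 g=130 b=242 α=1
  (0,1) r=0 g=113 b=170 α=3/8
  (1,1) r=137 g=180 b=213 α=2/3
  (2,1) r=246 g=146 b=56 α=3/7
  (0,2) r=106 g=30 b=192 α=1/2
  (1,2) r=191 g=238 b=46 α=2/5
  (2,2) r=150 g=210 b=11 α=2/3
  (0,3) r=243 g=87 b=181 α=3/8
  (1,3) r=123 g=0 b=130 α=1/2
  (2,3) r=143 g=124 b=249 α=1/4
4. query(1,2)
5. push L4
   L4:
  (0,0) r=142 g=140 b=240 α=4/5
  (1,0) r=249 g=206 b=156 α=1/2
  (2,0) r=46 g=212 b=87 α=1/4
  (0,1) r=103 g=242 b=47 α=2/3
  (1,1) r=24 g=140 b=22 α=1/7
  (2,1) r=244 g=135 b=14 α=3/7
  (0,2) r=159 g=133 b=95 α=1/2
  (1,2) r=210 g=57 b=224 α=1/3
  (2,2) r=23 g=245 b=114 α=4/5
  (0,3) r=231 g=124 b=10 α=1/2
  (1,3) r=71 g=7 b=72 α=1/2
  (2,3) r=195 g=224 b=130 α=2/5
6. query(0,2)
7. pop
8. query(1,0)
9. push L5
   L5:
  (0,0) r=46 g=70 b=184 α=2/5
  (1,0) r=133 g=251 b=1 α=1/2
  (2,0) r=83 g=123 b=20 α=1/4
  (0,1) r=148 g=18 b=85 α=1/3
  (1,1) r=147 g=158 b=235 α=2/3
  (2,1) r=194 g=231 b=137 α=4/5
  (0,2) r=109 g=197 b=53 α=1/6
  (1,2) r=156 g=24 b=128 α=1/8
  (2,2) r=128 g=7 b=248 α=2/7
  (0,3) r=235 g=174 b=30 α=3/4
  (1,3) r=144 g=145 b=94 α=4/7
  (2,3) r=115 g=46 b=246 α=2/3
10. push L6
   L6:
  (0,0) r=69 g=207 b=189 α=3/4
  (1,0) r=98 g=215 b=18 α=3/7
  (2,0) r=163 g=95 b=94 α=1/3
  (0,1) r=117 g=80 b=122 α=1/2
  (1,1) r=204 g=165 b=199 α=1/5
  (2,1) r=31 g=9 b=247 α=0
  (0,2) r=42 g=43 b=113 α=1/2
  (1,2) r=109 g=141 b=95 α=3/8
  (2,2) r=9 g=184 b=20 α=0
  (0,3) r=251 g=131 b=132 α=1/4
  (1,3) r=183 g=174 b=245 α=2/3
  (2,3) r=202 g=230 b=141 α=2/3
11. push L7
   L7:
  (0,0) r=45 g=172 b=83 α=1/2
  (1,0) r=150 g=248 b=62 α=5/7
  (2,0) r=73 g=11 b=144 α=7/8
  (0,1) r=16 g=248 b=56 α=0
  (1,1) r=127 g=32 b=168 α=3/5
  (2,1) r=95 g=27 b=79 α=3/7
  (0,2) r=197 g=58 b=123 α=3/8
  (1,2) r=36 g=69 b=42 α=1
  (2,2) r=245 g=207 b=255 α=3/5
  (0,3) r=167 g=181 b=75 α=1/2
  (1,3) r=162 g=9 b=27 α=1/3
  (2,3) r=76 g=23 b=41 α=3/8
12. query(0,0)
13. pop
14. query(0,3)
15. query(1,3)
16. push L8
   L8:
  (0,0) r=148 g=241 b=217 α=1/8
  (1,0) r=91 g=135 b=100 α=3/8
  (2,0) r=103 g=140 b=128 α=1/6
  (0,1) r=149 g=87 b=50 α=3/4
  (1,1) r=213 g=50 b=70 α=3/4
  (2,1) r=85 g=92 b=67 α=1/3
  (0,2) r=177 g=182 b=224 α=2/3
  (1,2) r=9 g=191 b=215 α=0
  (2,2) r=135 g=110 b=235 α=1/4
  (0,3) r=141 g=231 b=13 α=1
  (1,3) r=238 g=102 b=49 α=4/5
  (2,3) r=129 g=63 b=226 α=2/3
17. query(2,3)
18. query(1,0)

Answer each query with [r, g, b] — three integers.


query (1,2) [L1,L2,L3] — begin 0,0,0
after L1 α=1: [122, 243, 98]
after L2 α=3/4: [419/4, 843/4, 329/4]
after L3 α=2/5: [557/4, 4433/20, 271/4]
rounded: [139, 222, 68]

query (0,2) [L1,L2,L3,L4] — begin 0,0,0
+L1 (α=0) → [0, 0, 0]
+L2 (α=3/4) → [477/4, 699/4, 57]
+L3 (α=1/2) → [901/8, 819/8, 249/2]
+L4 (α=1/2) → [2173/16, 1883/16, 439/4]
rounded: [136, 118, 110]

query (1,0) [L1,L2,L3] — begin 0,0,0
+L1 (α=1/4) → [97/2, 85/2, 233/4]
+L2 (α=1/5) → [384/5, 334/5, 449/5]
+L3 (α=4/5) → [4084/25, 754/25, 3809/25]
→ [163, 30, 152]

query (0,0) [L1,L2,L3,L5,L6,L7] — begin 0,0,0
after L1 α=5/7: [30/7, 1170/7, 640/7]
after L2 α=5/6: [1160/7, 9605/42, 7955/42]
after L3 α=2/3: [1972/21, 26909/126, 21815/126]
after L5 α=2/5: [2616/35, 32789/210, 37271/210]
after L6 α=3/4: [9861/140, 163199/840, 156341/840]
after L7 α=1/2: [16161/280, 307679/1680, 226061/1680]
→ [58, 183, 135]

query (0,3) [L1,L2,L3,L5,L6] — begin 0,0,0
+L1 (α=1/4) → [241/4, 63, 44]
+L2 (α=3/4) → [1453/16, 123/2, 299/4]
+L3 (α=3/8) → [18929/128, 1137/16, 3667/32]
+L5 (α=3/4) → [109169/512, 9489/64, 6547/128]
+L6 (α=1/4) → [456019/2048, 36851/256, 36537/512]
→ [223, 144, 71]

at x=1,y=3 over L1,L2,L3,L5,L6:
L1 α=4/5: [208/5, 4/5, 564/5]
L2 α=2/5: [1964/25, 1352/25, 3962/25]
L3 α=1/2: [5039/50, 676/25, 3606/25]
L5 α=4/7: [43917/350, 16528/175, 20218/175]
L6 α=2/3: [57339/350, 77428/525, 105968/525]
rounded: [164, 147, 202]

at x=2,y=3 over L1,L2,L3,L5,L6,L8:
after L1 α=1/2: [100, 66, 197/2]
after L2 α=0: [100, 66, 197/2]
after L3 α=1/4: [443/4, 161/2, 1089/8]
after L5 α=2/3: [1363/12, 115/2, 1675/8]
after L6 α=2/3: [6211/36, 345/2, 3931/24]
after L8 α=2/3: [15499/108, 199/2, 14779/72]
= [144, 100, 205]

at x=1,y=0 over L1,L2,L3,L5,L6,L8:
+L1 (α=1/4) → [97/2, 85/2, 233/4]
+L2 (α=1/5) → [384/5, 334/5, 449/5]
+L3 (α=4/5) → [4084/25, 754/25, 3809/25]
+L5 (α=1/2) → [7409/50, 7029/50, 1917/25]
+L6 (α=3/7) → [22168/175, 30183/175, 9018/175]
+L8 (α=3/8) → [31723/280, 22179/140, 9759/140]
rounded: [113, 158, 70]


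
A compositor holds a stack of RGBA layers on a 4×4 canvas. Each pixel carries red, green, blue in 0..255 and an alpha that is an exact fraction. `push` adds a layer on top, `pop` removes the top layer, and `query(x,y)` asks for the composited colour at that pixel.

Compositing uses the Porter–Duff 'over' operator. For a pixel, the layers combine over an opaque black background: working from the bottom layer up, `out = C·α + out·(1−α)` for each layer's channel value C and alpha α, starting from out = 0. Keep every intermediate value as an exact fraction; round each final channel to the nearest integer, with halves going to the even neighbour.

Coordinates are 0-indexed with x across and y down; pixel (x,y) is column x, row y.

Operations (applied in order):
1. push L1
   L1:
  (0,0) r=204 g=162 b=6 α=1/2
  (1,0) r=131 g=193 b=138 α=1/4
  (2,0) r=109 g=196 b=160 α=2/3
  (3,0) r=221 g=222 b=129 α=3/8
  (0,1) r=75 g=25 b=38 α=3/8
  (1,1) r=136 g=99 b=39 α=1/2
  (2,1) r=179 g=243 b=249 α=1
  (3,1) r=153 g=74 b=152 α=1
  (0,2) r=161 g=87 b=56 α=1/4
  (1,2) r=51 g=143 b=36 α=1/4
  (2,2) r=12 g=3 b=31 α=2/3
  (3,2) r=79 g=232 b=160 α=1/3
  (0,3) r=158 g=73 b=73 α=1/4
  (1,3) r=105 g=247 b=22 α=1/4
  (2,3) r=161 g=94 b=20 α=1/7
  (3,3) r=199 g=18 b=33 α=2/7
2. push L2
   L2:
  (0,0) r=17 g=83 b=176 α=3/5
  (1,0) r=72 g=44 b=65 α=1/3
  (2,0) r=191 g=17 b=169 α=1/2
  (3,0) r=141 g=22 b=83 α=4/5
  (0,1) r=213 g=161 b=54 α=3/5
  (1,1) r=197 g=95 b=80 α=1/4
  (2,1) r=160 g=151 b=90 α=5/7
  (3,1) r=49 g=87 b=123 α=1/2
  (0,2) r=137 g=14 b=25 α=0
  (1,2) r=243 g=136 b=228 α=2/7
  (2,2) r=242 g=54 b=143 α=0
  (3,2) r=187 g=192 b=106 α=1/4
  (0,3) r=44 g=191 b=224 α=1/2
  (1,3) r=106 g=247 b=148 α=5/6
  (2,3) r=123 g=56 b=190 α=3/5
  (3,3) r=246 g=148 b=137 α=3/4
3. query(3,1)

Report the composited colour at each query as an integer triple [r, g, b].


(3,1) stack=L1,L2; from [0,0,0]:
L1 α=1: [153, 74, 152]
L2 α=1/2: [101, 161/2, 275/2]
= [101, 80, 138]


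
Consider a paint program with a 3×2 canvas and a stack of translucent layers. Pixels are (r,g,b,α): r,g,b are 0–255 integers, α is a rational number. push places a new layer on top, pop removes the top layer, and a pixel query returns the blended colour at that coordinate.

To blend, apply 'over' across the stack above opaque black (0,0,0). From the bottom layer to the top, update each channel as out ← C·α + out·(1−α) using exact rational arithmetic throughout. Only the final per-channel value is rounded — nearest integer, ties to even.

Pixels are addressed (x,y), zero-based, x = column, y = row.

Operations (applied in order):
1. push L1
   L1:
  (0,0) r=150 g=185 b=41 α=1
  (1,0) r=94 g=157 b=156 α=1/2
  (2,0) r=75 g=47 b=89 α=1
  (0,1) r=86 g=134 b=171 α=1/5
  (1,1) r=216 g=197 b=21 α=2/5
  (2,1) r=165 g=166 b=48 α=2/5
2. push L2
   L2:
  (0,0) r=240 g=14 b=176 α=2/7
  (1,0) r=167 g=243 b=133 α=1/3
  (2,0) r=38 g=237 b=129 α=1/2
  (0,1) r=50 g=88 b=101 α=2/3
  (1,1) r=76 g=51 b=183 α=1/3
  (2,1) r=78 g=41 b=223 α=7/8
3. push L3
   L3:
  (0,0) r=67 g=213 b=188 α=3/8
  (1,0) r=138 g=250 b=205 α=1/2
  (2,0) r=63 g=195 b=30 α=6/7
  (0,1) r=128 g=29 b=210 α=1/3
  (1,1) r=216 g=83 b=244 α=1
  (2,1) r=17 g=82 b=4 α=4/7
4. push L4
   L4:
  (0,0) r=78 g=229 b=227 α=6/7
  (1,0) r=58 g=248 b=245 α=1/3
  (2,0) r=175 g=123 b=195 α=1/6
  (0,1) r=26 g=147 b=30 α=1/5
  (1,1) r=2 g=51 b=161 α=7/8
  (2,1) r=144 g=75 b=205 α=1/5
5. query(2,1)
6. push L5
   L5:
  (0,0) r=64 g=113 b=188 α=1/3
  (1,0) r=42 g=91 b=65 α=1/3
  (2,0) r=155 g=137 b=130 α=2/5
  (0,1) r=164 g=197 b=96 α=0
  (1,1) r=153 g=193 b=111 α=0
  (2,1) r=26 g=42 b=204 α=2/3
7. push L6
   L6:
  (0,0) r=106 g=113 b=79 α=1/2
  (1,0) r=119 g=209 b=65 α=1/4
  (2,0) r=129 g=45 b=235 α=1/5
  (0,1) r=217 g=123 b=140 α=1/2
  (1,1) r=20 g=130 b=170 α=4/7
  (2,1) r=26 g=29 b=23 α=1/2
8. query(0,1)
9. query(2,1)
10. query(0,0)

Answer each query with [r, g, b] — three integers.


(2,1) stack=L1,L2,L3,L4; from [0,0,0]:
after L1 α=2/5: [66, 332/5, 96/5]
after L2 α=7/8: [153/2, 1767/40, 7901/40]
after L3 α=4/7: [85/2, 18421/280, 24343/280]
after L4 α=1/5: [314/5, 23671/350, 38693/350]
= [63, 68, 111]

(0,1) stack=L1,L2,L3,L4,L5,L6; from [0,0,0]:
L1 α=1/5: [86/5, 134/5, 171/5]
L2 α=2/3: [586/15, 338/5, 1181/15]
L3 α=1/3: [3092/45, 821/15, 5512/45]
L4 α=1/5: [13538/225, 5489/75, 23398/225]
L5 α=0: [13538/225, 5489/75, 23398/225]
L6 α=1/2: [62363/450, 7357/75, 27449/225]
→ [139, 98, 122]

at x=2,y=1 over L1,L2,L3,L4,L5,L6:
+L1 (α=2/5) → [66, 332/5, 96/5]
+L2 (α=7/8) → [153/2, 1767/40, 7901/40]
+L3 (α=4/7) → [85/2, 18421/280, 24343/280]
+L4 (α=1/5) → [314/5, 23671/350, 38693/350]
+L5 (α=2/3) → [574/15, 53071/1050, 181493/1050]
+L6 (α=1/2) → [482/15, 83521/2100, 205643/2100]
→ [32, 40, 98]

at x=0,y=0 over L1,L2,L3,L4,L5,L6:
+L1 (α=1) → [150, 185, 41]
+L2 (α=2/7) → [1230/7, 953/7, 557/7]
+L3 (α=3/8) → [7557/56, 4619/28, 6733/56]
+L4 (α=6/7) → [33765/392, 43091/196, 83005/392]
+L5 (α=1/3) → [46309/588, 18055/98, 39951/196]
+L6 (α=1/2) → [108637/1176, 29129/196, 55435/392]
= [92, 149, 141]


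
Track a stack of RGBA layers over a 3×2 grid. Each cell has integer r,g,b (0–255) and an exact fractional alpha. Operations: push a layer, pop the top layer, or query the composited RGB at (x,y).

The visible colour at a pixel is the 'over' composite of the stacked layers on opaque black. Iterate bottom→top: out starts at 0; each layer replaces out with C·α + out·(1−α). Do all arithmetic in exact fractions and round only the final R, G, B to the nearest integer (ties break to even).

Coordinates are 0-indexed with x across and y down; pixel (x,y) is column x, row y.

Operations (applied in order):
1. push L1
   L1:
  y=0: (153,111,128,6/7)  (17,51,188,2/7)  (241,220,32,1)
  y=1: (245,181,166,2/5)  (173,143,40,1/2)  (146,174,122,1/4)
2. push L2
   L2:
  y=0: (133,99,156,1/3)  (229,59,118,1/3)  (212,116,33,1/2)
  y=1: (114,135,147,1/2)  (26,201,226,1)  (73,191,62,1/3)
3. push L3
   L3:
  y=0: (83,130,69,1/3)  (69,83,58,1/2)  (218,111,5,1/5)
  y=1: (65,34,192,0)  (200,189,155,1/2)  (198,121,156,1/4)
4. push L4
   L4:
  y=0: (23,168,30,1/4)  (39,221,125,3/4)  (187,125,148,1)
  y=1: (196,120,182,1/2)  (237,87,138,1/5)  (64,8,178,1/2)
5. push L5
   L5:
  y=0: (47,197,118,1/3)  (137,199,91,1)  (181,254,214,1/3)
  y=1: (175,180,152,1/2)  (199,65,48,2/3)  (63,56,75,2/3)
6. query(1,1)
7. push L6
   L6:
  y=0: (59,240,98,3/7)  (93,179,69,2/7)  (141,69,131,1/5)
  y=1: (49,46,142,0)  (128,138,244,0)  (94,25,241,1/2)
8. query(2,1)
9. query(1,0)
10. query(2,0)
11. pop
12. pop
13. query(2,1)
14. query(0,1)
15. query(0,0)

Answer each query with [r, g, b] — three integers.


at x=1,y=1 over L1,L2,L3,L4,L5:
L1 α=1/2: [173/2, 143/2, 20]
L2 α=1: [26, 201, 226]
L3 α=1/2: [113, 195, 381/2]
L4 α=1/5: [689/5, 867/5, 180]
L5 α=2/3: [893/5, 1517/15, 92]
= [179, 101, 92]

query (2,1) [L1,L2,L3,L4,L5,L6] — begin 0,0,0
+L1 (α=1/4) → [73/2, 87/2, 61/2]
+L2 (α=1/3) → [146/3, 278/3, 41]
+L3 (α=1/4) → [86, 399/4, 279/4]
+L4 (α=1/2) → [75, 431/8, 991/8]
+L5 (α=2/3) → [67, 1327/24, 2191/24]
+L6 (α=1/2) → [161/2, 1927/48, 7975/48]
rounded: [80, 40, 166]

(1,0) stack=L1,L2,L3,L4,L5,L6; from [0,0,0]:
after L1 α=2/7: [34/7, 102/7, 376/7]
after L2 α=1/3: [557/7, 617/21, 526/7]
after L3 α=1/2: [520/7, 1180/21, 466/7]
after L4 α=3/4: [1339/28, 15103/84, 3091/28]
after L5 α=1: [137, 199, 91]
after L6 α=2/7: [871/7, 1353/7, 593/7]
= [124, 193, 85]

query (2,0) [L1,L2,L3,L4,L5,L6] — begin 0,0,0
after L1 α=1: [241, 220, 32]
after L2 α=1/2: [453/2, 168, 65/2]
after L3 α=1/5: [1124/5, 783/5, 27]
after L4 α=1: [187, 125, 148]
after L5 α=1/3: [185, 168, 170]
after L6 α=1/5: [881/5, 741/5, 811/5]
rounded: [176, 148, 162]

(2,1) stack=L1,L2,L3,L4; from [0,0,0]:
L1 α=1/4: [73/2, 87/2, 61/2]
L2 α=1/3: [146/3, 278/3, 41]
L3 α=1/4: [86, 399/4, 279/4]
L4 α=1/2: [75, 431/8, 991/8]
rounded: [75, 54, 124]

at x=0,y=1 over L1,L2,L3,L4:
after L1 α=2/5: [98, 362/5, 332/5]
after L2 α=1/2: [106, 1037/10, 1067/10]
after L3 α=0: [106, 1037/10, 1067/10]
after L4 α=1/2: [151, 2237/20, 2887/20]
= [151, 112, 144]

at x=0,y=0 over L1,L2,L3,L4:
+L1 (α=6/7) → [918/7, 666/7, 768/7]
+L2 (α=1/3) → [2767/21, 675/7, 876/7]
+L3 (α=1/3) → [7277/63, 2260/21, 745/7]
+L4 (α=1/4) → [1940/21, 859/7, 2445/28]
→ [92, 123, 87]


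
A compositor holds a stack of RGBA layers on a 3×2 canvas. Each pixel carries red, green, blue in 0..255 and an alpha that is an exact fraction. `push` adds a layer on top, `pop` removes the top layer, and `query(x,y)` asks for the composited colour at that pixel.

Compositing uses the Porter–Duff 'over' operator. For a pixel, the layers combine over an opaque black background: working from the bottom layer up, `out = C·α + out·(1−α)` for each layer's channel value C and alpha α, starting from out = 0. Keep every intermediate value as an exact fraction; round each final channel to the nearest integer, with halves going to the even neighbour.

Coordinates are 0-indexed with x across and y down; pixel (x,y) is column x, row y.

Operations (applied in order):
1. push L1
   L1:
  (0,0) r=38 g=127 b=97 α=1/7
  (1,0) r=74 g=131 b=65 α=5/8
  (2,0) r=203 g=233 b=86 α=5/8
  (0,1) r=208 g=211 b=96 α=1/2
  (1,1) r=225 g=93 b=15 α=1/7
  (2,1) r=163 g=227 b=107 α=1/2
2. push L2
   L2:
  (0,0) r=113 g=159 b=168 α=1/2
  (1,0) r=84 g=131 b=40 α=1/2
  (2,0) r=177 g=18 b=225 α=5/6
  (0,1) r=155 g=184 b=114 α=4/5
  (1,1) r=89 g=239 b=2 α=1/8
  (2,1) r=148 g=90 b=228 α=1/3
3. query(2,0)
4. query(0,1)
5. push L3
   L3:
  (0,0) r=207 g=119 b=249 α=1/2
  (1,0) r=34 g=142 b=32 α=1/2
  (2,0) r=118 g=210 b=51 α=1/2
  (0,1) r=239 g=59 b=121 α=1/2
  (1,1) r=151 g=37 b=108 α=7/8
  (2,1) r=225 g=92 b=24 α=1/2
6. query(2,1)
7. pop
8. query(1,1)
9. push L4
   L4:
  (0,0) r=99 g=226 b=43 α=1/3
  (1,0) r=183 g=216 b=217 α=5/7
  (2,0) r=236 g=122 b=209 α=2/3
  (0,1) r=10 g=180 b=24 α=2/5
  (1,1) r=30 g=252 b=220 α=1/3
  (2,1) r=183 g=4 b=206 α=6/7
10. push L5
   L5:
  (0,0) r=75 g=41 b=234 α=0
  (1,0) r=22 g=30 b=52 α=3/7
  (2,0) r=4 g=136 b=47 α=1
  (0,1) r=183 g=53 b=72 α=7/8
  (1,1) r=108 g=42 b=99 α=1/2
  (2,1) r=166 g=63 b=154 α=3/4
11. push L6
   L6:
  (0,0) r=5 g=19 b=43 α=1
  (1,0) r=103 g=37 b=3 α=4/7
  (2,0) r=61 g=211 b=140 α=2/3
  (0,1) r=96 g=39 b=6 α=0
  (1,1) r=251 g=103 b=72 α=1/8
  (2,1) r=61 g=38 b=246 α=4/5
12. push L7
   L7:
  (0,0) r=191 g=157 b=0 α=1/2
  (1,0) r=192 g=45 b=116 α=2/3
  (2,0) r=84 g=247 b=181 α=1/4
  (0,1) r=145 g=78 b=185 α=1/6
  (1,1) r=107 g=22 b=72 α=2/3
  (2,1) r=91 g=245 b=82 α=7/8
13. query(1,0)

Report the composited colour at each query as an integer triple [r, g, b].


(2,0) stack=L1,L2; from [0,0,0]:
+L1 (α=5/8) → [1015/8, 1165/8, 215/4]
+L2 (α=5/6) → [8095/48, 1885/48, 4715/24]
rounded: [169, 39, 196]

(0,1) stack=L1,L2; from [0,0,0]:
+L1 (α=1/2) → [104, 211/2, 48]
+L2 (α=4/5) → [724/5, 1683/10, 504/5]
rounded: [145, 168, 101]

(2,1) stack=L1,L2,L3; from [0,0,0]:
after L1 α=1/2: [163/2, 227/2, 107/2]
after L2 α=1/3: [311/3, 317/3, 335/3]
after L3 α=1/2: [493/3, 593/6, 407/6]
rounded: [164, 99, 68]

(1,1) stack=L1,L2; from [0,0,0]:
after L1 α=1/7: [225/7, 93/7, 15/7]
after L2 α=1/8: [157/4, 83/2, 17/8]
= [39, 42, 2]

at x=1,y=0 over L1,L2,L4,L5,L6,L7:
L1 α=5/8: [185/4, 655/8, 325/8]
L2 α=1/2: [521/8, 1703/16, 645/16]
L4 α=5/7: [4181/28, 10343/56, 9325/56]
L5 α=3/7: [4643/49, 11603/98, 11509/98]
L6 α=4/7: [34117/343, 49313/686, 35703/686]
L7 α=2/3: [165829/1029, 111053/2058, 194855/2058]
= [161, 54, 95]


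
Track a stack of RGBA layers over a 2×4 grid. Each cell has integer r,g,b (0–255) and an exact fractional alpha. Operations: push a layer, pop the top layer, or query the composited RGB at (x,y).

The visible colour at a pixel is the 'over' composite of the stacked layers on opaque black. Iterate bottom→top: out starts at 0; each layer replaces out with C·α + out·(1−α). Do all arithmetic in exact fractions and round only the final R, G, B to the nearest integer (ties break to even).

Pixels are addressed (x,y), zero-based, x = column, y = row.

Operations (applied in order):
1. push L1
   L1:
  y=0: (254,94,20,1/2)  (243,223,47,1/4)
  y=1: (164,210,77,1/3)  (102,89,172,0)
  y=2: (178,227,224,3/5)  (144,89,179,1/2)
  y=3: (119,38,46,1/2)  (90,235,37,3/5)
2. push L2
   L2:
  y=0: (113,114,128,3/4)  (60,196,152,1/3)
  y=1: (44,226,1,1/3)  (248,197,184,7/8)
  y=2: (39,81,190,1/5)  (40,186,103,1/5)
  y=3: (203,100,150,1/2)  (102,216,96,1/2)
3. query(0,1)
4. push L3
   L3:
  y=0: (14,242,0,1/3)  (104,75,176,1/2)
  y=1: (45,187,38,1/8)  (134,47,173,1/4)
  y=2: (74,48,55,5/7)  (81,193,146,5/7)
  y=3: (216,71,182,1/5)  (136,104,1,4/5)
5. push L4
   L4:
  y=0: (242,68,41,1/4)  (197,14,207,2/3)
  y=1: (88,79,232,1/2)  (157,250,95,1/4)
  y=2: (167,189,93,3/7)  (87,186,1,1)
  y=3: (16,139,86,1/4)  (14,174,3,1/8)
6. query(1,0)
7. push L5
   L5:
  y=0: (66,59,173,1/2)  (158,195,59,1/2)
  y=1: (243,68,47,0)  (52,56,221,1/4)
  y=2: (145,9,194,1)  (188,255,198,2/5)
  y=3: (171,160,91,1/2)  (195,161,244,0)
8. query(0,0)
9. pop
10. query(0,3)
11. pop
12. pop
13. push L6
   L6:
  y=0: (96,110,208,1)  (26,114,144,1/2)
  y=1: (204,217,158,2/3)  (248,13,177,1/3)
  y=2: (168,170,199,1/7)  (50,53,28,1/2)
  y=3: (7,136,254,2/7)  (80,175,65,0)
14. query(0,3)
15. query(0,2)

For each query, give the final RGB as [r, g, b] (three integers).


at x=0,y=1 over L1,L2:
after L1 α=1/3: [164/3, 70, 77/3]
after L2 α=1/3: [460/9, 122, 157/9]
= [51, 122, 17]

(1,0) stack=L1,L2,L3,L4; from [0,0,0]:
after L1 α=1/4: [243/4, 223/4, 47/4]
after L2 α=1/3: [121/2, 205/2, 117/2]
after L3 α=1/2: [329/4, 355/4, 469/4]
after L4 α=2/3: [635/4, 467/12, 2125/12]
rounded: [159, 39, 177]

query (0,0) [L1,L2,L3,L4,L5] — begin 0,0,0
+L1 (α=1/2) → [127, 47, 10]
+L2 (α=3/4) → [233/2, 389/4, 197/2]
+L3 (α=1/3) → [247/3, 291/2, 197/3]
+L4 (α=1/4) → [489/4, 1009/8, 119/2]
+L5 (α=1/2) → [753/8, 1481/16, 465/4]
→ [94, 93, 116]

query (0,3) [L1,L2,L3,L4] — begin 0,0,0
after L1 α=1/2: [119/2, 19, 23]
after L2 α=1/2: [525/4, 119/2, 173/2]
after L3 α=1/5: [741/5, 309/5, 528/5]
after L4 α=1/4: [2303/20, 811/10, 1007/10]
rounded: [115, 81, 101]

at x=0,y=3 over L1,L2,L6:
after L1 α=1/2: [119/2, 19, 23]
after L2 α=1/2: [525/4, 119/2, 173/2]
after L6 α=2/7: [383/4, 1139/14, 1881/14]
→ [96, 81, 134]

(0,2) stack=L1,L2,L6; from [0,0,0]:
+L1 (α=3/5) → [534/5, 681/5, 672/5]
+L2 (α=1/5) → [2331/25, 3129/25, 3638/25]
+L6 (α=1/7) → [2598/25, 23024/175, 3829/25]
= [104, 132, 153]


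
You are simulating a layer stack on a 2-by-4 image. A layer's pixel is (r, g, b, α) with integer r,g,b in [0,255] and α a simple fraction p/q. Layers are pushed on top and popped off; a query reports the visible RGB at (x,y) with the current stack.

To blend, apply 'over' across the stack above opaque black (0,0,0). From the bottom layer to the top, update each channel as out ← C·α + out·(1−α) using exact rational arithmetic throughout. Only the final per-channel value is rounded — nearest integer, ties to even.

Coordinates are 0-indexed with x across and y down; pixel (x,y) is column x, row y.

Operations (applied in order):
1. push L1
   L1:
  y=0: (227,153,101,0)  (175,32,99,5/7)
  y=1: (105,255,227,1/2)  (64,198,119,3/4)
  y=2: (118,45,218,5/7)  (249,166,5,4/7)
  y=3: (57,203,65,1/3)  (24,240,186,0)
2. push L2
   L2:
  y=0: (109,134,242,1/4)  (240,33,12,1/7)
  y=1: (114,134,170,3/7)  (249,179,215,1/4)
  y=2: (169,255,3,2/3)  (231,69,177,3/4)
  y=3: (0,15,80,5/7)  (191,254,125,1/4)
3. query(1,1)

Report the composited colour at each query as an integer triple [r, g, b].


at x=1,y=1 over L1,L2:
+L1 (α=3/4) → [48, 297/2, 357/4]
+L2 (α=1/4) → [393/4, 1249/8, 1931/16]
rounded: [98, 156, 121]
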